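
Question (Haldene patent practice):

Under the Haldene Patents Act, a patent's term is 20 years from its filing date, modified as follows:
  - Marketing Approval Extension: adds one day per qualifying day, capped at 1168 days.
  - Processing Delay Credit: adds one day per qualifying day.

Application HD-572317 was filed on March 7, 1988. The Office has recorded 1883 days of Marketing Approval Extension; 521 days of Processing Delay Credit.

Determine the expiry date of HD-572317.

Base term: filing date + 20 years → 7 March 2008.
Marketing Approval Extension: 1883 days claimed exceeds the 1168-day cap, so +1168 days → 19 May 2011.
Processing Delay Credit: +521 days → 21 October 2012.

October 21, 2012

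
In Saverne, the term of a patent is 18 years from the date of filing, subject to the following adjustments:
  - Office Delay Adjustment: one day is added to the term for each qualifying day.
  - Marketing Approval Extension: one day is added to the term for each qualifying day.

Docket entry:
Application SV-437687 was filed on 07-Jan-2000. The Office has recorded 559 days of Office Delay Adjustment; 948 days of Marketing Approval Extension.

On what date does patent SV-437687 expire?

Base term: filing date + 18 years → 7 January 2018.
Office Delay Adjustment: +559 days → 20 July 2019.
Marketing Approval Extension: +948 days → 22 February 2022.

February 22, 2022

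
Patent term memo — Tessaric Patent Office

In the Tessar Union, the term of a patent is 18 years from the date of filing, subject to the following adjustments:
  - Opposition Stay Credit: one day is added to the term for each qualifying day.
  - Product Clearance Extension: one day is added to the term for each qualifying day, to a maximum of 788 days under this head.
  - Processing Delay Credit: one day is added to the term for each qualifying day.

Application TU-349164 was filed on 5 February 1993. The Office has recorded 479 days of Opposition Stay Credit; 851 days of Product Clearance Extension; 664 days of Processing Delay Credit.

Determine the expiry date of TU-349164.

Base term: filing date + 18 years → 5 February 2011.
Opposition Stay Credit: +479 days → 29 May 2012.
Product Clearance Extension: 851 days claimed exceeds the 788-day cap, so +788 days → 26 July 2014.
Processing Delay Credit: +664 days → 20 May 2016.

May 20, 2016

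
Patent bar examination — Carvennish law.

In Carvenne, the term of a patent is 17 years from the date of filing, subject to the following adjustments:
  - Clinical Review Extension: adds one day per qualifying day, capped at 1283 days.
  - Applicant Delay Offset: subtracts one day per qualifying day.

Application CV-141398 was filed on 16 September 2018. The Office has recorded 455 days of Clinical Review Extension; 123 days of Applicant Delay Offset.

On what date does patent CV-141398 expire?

Base term: filing date + 17 years → 16 September 2035.
Clinical Review Extension: 455 days (within the 1283-day cap) → +455 days → 14 December 2036.
Applicant Delay Offset: −123 days → 13 August 2036.

August 13, 2036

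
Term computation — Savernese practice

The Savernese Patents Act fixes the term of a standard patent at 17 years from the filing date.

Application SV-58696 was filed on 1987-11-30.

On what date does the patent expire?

Filing date + 17 years → 30 November 2004.

November 30, 2004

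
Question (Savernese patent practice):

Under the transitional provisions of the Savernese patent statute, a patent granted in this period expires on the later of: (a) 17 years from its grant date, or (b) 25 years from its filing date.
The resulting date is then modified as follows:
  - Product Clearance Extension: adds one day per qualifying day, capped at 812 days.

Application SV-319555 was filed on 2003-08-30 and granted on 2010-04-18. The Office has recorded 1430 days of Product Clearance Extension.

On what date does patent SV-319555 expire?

November 20, 2030

(a) grant + 17 years → 18 April 2027.
(b) filing + 25 years → 30 August 2028.
Later of the two: 30 August 2028.
Product Clearance Extension: 1430 days claimed exceeds the 812-day cap, so +812 days → 20 November 2030.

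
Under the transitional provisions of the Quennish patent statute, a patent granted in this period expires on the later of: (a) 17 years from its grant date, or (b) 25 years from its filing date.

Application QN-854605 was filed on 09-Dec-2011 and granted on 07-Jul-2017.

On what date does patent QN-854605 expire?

(a) grant + 17 years → 7 July 2034.
(b) filing + 25 years → 9 December 2036.
Later of the two: 9 December 2036.

December 9, 2036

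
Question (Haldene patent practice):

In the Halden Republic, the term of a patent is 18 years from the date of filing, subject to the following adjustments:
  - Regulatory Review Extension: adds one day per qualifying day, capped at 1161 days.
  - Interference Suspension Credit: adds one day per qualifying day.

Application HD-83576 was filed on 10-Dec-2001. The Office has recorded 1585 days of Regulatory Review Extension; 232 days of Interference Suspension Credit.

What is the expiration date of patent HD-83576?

Base term: filing date + 18 years → 10 December 2019.
Regulatory Review Extension: 1585 days claimed exceeds the 1161-day cap, so +1161 days → 13 February 2023.
Interference Suspension Credit: +232 days → 3 October 2023.

October 3, 2023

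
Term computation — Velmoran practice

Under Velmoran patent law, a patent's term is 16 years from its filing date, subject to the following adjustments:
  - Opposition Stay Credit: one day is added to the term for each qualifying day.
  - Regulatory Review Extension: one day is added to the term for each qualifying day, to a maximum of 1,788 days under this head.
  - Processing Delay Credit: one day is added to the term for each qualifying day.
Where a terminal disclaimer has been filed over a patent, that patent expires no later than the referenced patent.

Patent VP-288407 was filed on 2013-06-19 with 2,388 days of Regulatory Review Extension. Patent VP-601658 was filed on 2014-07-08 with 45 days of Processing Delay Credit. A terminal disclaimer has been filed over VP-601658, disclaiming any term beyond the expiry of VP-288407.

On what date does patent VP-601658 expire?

Natural term of VP-601658:
  Base: filing + 16 years → 8 July 2030.
  Processing Delay Credit: +45 days → 22 August 2030.
Expiry of referenced patent VP-288407:
  Base: filing + 16 years → 19 June 2029.
  Regulatory Review Extension: 2388 days claimed exceeds the 1788-day cap, so +1788 days → 12 May 2034.
Terminal disclaimer: VP-601658 expires on the earlier of 22 August 2030 and 12 May 2034.

2030-08-22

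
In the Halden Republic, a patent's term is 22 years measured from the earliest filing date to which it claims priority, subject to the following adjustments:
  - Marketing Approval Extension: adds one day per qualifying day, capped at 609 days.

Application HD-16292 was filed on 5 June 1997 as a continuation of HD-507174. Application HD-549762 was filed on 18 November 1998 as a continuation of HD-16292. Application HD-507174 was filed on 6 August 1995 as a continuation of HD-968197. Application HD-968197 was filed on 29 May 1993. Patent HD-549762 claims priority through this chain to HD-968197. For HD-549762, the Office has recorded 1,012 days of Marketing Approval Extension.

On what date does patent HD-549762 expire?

Earliest priority filing: 29 May 1993.
Base term: 29 May 1993 + 22 years → 29 May 2015.
Marketing Approval Extension: 1012 days claimed exceeds the 609-day cap, so +609 days → 27 January 2017.

January 27, 2017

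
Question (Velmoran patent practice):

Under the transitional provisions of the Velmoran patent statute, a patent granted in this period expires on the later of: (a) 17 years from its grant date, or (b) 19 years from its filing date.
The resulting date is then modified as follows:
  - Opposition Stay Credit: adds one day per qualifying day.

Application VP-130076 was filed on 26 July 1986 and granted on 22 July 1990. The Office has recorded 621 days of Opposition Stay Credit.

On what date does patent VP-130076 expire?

April 3, 2009

(a) grant + 17 years → 22 July 2007.
(b) filing + 19 years → 26 July 2005.
Later of the two: 22 July 2007.
Opposition Stay Credit: +621 days → 3 April 2009.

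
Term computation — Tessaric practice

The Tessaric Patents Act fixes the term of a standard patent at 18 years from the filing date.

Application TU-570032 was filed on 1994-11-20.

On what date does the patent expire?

November 20, 2012

Filing date + 18 years → 20 November 2012.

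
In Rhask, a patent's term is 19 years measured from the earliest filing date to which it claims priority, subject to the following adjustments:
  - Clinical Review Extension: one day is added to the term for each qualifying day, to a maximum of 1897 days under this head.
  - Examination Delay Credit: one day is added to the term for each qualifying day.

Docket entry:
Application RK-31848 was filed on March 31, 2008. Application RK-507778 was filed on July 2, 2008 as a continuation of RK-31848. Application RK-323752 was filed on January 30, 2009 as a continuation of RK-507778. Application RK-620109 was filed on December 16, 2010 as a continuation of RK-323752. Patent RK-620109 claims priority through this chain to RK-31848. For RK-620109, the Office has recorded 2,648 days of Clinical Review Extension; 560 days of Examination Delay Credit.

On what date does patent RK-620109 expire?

2033-12-21

Earliest priority filing: 31 March 2008.
Base term: 31 March 2008 + 19 years → 31 March 2027.
Clinical Review Extension: 2648 days claimed exceeds the 1897-day cap, so +1897 days → 9 June 2032.
Examination Delay Credit: +560 days → 21 December 2033.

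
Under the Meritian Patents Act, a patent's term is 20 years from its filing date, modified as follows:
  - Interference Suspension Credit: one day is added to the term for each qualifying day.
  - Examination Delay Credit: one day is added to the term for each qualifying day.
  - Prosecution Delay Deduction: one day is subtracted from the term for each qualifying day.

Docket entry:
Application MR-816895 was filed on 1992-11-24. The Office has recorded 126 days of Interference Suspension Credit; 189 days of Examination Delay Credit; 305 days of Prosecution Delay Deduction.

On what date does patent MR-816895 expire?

Base term: filing date + 20 years → 24 November 2012.
Interference Suspension Credit: +126 days → 30 March 2013.
Examination Delay Credit: +189 days → 5 October 2013.
Prosecution Delay Deduction: −305 days → 4 December 2012.

December 4, 2012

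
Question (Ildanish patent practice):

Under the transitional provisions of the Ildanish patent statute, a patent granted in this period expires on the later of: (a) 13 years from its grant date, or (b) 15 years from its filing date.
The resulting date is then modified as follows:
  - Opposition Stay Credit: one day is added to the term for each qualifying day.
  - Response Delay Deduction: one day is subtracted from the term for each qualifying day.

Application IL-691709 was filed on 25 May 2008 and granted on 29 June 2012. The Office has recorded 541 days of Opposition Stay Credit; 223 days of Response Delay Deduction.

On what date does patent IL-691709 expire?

(a) grant + 13 years → 29 June 2025.
(b) filing + 15 years → 25 May 2023.
Later of the two: 29 June 2025.
Opposition Stay Credit: +541 days → 22 December 2026.
Response Delay Deduction: −223 days → 13 May 2026.

May 13, 2026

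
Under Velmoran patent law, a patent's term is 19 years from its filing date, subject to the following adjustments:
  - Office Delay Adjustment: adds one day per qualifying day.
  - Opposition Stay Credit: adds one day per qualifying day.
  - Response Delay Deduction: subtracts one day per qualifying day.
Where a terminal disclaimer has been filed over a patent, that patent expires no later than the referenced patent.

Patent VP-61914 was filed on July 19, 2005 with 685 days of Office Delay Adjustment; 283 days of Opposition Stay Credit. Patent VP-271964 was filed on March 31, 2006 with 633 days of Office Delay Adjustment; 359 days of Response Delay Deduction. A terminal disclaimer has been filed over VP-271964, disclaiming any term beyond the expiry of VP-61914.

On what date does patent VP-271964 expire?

December 30, 2025

Natural term of VP-271964:
  Base: filing + 19 years → 31 March 2025.
  Office Delay Adjustment: +633 days → 24 December 2026.
  Response Delay Deduction: −359 days → 30 December 2025.
Expiry of referenced patent VP-61914:
  Base: filing + 19 years → 19 July 2024.
  Office Delay Adjustment: +685 days → 4 June 2026.
  Opposition Stay Credit: +283 days → 14 March 2027.
Terminal disclaimer: VP-271964 expires on the earlier of 30 December 2025 and 14 March 2027.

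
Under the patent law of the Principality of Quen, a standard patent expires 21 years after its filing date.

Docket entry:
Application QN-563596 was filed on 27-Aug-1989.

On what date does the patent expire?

2010-08-27

Filing date + 21 years → 27 August 2010.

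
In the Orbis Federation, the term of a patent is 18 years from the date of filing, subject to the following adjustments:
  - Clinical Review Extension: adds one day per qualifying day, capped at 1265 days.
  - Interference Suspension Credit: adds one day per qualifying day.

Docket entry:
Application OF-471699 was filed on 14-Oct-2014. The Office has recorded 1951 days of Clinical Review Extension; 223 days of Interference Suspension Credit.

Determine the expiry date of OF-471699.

Base term: filing date + 18 years → 14 October 2032.
Clinical Review Extension: 1951 days claimed exceeds the 1265-day cap, so +1265 days → 1 April 2036.
Interference Suspension Credit: +223 days → 10 November 2036.

November 10, 2036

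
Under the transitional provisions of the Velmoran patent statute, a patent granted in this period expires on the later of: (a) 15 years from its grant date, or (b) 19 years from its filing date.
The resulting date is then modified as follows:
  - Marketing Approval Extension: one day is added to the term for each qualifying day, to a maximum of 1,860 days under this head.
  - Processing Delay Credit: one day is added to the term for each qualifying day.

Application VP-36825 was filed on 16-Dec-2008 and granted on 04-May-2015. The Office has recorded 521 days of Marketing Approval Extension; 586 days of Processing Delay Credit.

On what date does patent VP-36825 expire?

(a) grant + 15 years → 4 May 2030.
(b) filing + 19 years → 16 December 2027.
Later of the two: 4 May 2030.
Marketing Approval Extension: 521 days (within the 1860-day cap) → +521 days → 7 October 2031.
Processing Delay Credit: +586 days → 15 May 2033.

May 15, 2033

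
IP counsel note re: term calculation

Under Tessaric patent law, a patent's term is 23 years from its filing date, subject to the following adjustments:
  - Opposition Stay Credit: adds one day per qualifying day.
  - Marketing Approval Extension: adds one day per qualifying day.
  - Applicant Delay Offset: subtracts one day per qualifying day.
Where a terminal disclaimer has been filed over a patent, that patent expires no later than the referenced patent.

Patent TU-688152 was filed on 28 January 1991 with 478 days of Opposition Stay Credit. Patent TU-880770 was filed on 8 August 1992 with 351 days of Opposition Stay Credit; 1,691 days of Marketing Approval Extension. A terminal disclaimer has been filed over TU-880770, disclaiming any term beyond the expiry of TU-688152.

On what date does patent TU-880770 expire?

Natural term of TU-880770:
  Base: filing + 23 years → 8 August 2015.
  Opposition Stay Credit: +351 days → 24 July 2016.
  Marketing Approval Extension: +1691 days → 11 March 2021.
Expiry of referenced patent TU-688152:
  Base: filing + 23 years → 28 January 2014.
  Opposition Stay Credit: +478 days → 21 May 2015.
Terminal disclaimer: TU-880770 expires on the earlier of 11 March 2021 and 21 May 2015.

2015-05-21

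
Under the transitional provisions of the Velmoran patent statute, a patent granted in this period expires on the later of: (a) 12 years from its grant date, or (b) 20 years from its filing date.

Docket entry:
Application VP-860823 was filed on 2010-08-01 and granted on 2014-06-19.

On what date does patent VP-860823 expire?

(a) grant + 12 years → 19 June 2026.
(b) filing + 20 years → 1 August 2030.
Later of the two: 1 August 2030.

August 1, 2030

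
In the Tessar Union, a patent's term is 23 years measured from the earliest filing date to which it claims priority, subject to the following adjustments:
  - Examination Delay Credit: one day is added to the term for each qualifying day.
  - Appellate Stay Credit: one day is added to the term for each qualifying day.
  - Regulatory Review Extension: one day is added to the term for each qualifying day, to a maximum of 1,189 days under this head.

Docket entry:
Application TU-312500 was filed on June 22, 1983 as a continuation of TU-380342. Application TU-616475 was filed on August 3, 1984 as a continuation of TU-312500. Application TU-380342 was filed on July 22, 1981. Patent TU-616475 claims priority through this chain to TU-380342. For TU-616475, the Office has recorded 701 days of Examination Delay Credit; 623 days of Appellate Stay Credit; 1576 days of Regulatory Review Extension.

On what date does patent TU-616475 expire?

June 9, 2011

Earliest priority filing: 22 July 1981.
Base term: 22 July 1981 + 23 years → 22 July 2004.
Examination Delay Credit: +701 days → 23 June 2006.
Appellate Stay Credit: +623 days → 7 March 2008.
Regulatory Review Extension: 1576 days claimed exceeds the 1189-day cap, so +1189 days → 9 June 2011.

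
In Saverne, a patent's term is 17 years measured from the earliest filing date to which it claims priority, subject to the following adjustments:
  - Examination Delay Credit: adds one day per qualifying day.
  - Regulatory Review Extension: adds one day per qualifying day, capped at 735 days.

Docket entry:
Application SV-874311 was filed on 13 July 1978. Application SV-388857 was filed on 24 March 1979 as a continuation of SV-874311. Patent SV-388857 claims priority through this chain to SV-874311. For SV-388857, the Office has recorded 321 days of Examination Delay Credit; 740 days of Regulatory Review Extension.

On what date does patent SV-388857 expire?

Earliest priority filing: 13 July 1978.
Base term: 13 July 1978 + 17 years → 13 July 1995.
Examination Delay Credit: +321 days → 29 May 1996.
Regulatory Review Extension: 740 days claimed exceeds the 735-day cap, so +735 days → 3 June 1998.

June 3, 1998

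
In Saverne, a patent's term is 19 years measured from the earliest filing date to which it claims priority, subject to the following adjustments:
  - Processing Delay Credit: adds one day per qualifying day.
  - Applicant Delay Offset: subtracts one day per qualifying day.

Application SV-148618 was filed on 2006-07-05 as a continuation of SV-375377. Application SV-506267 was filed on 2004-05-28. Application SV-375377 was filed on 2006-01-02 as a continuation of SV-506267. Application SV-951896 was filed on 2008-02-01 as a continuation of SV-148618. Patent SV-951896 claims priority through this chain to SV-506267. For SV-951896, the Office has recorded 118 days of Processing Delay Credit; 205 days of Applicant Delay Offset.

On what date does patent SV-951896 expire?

March 2, 2023

Earliest priority filing: 28 May 2004.
Base term: 28 May 2004 + 19 years → 28 May 2023.
Processing Delay Credit: +118 days → 23 September 2023.
Applicant Delay Offset: −205 days → 2 March 2023.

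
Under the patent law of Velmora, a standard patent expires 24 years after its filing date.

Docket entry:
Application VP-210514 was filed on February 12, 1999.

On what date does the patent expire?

2023-02-12

Filing date + 24 years → 12 February 2023.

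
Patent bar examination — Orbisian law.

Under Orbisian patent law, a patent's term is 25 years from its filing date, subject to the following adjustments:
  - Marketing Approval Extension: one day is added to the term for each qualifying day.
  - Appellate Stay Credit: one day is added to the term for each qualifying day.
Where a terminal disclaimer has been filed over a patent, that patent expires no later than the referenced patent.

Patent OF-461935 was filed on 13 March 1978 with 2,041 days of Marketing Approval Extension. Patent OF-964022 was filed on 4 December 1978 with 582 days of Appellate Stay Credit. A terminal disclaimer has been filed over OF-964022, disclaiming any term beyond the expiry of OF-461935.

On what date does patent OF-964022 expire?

Natural term of OF-964022:
  Base: filing + 25 years → 4 December 2003.
  Appellate Stay Credit: +582 days → 8 July 2005.
Expiry of referenced patent OF-461935:
  Base: filing + 25 years → 13 March 2003.
  Marketing Approval Extension: +2041 days → 13 October 2008.
Terminal disclaimer: OF-964022 expires on the earlier of 8 July 2005 and 13 October 2008.

2005-07-08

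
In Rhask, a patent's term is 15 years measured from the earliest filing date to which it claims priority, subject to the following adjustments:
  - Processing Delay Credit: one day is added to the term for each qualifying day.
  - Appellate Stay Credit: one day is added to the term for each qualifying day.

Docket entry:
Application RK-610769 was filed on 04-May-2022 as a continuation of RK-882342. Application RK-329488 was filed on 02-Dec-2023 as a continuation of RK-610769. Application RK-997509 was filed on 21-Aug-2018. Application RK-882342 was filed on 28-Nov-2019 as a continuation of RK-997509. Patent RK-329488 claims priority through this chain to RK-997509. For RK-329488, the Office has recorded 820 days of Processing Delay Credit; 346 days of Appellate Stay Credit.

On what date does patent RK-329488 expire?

Earliest priority filing: 21 August 2018.
Base term: 21 August 2018 + 15 years → 21 August 2033.
Processing Delay Credit: +820 days → 19 November 2035.
Appellate Stay Credit: +346 days → 30 October 2036.

October 30, 2036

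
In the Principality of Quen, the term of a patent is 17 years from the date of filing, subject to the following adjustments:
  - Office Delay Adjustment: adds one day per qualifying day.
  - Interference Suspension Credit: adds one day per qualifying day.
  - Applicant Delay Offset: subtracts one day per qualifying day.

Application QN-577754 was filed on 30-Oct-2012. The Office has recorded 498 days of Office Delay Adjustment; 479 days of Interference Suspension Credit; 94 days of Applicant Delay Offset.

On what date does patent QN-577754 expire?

Base term: filing date + 17 years → 30 October 2029.
Office Delay Adjustment: +498 days → 12 March 2031.
Interference Suspension Credit: +479 days → 3 July 2032.
Applicant Delay Offset: −94 days → 31 March 2032.

March 31, 2032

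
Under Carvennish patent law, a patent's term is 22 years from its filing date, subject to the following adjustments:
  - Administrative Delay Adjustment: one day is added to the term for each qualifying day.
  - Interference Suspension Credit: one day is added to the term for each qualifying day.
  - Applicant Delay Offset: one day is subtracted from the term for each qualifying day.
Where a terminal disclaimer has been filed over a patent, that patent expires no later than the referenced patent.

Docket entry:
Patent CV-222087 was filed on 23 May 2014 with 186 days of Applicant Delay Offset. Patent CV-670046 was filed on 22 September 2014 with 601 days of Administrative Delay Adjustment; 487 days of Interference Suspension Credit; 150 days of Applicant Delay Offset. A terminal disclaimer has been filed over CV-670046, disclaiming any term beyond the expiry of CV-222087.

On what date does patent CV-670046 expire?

2035-11-19

Natural term of CV-670046:
  Base: filing + 22 years → 22 September 2036.
  Administrative Delay Adjustment: +601 days → 16 May 2038.
  Interference Suspension Credit: +487 days → 15 September 2039.
  Applicant Delay Offset: −150 days → 18 April 2039.
Expiry of referenced patent CV-222087:
  Base: filing + 22 years → 23 May 2036.
  Applicant Delay Offset: −186 days → 19 November 2035.
Terminal disclaimer: CV-670046 expires on the earlier of 18 April 2039 and 19 November 2035.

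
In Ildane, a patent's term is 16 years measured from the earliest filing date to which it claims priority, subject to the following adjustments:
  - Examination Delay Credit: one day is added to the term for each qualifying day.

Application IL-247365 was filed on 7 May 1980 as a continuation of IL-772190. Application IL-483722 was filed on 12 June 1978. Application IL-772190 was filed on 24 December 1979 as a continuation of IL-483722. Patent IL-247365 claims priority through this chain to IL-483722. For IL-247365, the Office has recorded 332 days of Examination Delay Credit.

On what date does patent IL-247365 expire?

1995-05-10

Earliest priority filing: 12 June 1978.
Base term: 12 June 1978 + 16 years → 12 June 1994.
Examination Delay Credit: +332 days → 10 May 1995.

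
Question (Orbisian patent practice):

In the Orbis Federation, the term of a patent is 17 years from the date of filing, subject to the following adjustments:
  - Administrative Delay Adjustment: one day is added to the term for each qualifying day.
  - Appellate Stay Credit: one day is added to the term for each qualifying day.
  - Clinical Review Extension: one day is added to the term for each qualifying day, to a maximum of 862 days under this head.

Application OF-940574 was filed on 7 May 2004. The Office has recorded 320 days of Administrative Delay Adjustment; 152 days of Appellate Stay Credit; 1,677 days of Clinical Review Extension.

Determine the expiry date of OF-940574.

December 31, 2024

Base term: filing date + 17 years → 7 May 2021.
Administrative Delay Adjustment: +320 days → 23 March 2022.
Appellate Stay Credit: +152 days → 22 August 2022.
Clinical Review Extension: 1677 days claimed exceeds the 862-day cap, so +862 days → 31 December 2024.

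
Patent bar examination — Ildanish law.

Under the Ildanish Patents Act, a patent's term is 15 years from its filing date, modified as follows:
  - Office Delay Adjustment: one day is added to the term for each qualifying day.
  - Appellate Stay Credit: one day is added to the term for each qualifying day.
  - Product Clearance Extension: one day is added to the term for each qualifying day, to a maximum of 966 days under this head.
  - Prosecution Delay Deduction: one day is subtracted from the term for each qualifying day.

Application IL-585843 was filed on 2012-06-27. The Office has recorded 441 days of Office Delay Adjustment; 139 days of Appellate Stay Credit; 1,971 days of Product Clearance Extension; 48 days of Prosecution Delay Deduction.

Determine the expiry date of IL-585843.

2031-08-03

Base term: filing date + 15 years → 27 June 2027.
Office Delay Adjustment: +441 days → 10 September 2028.
Appellate Stay Credit: +139 days → 27 January 2029.
Product Clearance Extension: 1971 days claimed exceeds the 966-day cap, so +966 days → 20 September 2031.
Prosecution Delay Deduction: −48 days → 3 August 2031.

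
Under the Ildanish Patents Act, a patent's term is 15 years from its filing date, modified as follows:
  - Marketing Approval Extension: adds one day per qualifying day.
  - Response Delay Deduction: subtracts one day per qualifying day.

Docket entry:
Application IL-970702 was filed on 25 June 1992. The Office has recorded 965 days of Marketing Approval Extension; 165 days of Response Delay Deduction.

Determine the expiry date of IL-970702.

September 2, 2009

Base term: filing date + 15 years → 25 June 2007.
Marketing Approval Extension: +965 days → 14 February 2010.
Response Delay Deduction: −165 days → 2 September 2009.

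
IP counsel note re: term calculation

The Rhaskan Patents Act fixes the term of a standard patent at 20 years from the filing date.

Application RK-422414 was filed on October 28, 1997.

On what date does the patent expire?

October 28, 2017

Filing date + 20 years → 28 October 2017.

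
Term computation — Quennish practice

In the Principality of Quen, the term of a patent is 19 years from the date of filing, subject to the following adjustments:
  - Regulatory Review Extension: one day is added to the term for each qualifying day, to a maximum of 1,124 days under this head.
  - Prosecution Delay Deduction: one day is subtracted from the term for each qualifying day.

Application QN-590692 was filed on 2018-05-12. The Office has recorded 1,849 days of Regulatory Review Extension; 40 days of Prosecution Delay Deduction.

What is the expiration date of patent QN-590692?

Base term: filing date + 19 years → 12 May 2037.
Regulatory Review Extension: 1849 days claimed exceeds the 1124-day cap, so +1124 days → 9 June 2040.
Prosecution Delay Deduction: −40 days → 30 April 2040.

April 30, 2040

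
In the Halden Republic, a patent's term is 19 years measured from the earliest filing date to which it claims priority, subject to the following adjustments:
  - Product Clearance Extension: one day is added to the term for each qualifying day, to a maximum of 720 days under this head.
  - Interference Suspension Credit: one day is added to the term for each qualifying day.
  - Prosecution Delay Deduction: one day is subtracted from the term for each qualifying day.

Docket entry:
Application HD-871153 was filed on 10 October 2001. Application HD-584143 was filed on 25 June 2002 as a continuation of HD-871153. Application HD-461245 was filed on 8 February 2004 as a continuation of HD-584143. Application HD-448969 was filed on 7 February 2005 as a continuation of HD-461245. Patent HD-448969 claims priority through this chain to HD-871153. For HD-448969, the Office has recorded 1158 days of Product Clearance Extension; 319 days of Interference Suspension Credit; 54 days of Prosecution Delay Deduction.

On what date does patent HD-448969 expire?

2023-06-22

Earliest priority filing: 10 October 2001.
Base term: 10 October 2001 + 19 years → 10 October 2020.
Product Clearance Extension: 1158 days claimed exceeds the 720-day cap, so +720 days → 30 September 2022.
Interference Suspension Credit: +319 days → 15 August 2023.
Prosecution Delay Deduction: −54 days → 22 June 2023.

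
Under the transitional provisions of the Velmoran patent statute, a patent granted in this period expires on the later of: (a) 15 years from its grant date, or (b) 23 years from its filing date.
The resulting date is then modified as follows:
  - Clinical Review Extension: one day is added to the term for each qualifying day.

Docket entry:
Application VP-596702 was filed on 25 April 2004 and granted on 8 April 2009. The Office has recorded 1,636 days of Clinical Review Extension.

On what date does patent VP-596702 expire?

(a) grant + 15 years → 8 April 2024.
(b) filing + 23 years → 25 April 2027.
Later of the two: 25 April 2027.
Clinical Review Extension: +1636 days → 17 October 2031.

2031-10-17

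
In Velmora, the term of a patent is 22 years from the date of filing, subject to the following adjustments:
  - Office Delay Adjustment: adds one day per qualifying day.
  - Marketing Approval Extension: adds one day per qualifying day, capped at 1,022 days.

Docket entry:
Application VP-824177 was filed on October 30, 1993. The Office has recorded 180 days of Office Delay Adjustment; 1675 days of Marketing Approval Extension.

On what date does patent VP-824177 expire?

Base term: filing date + 22 years → 30 October 2015.
Office Delay Adjustment: +180 days → 27 April 2016.
Marketing Approval Extension: 1675 days claimed exceeds the 1022-day cap, so +1022 days → 13 February 2019.

February 13, 2019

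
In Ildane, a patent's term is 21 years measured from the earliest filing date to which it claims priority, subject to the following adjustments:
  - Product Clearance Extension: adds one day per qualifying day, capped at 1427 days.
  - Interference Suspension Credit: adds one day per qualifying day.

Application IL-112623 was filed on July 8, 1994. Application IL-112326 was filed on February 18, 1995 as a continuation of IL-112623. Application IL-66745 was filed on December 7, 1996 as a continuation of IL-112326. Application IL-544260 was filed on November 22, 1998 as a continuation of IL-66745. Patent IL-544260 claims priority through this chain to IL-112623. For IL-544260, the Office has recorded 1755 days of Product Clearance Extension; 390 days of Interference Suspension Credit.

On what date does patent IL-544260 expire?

June 28, 2020

Earliest priority filing: 8 July 1994.
Base term: 8 July 1994 + 21 years → 8 July 2015.
Product Clearance Extension: 1755 days claimed exceeds the 1427-day cap, so +1427 days → 4 June 2019.
Interference Suspension Credit: +390 days → 28 June 2020.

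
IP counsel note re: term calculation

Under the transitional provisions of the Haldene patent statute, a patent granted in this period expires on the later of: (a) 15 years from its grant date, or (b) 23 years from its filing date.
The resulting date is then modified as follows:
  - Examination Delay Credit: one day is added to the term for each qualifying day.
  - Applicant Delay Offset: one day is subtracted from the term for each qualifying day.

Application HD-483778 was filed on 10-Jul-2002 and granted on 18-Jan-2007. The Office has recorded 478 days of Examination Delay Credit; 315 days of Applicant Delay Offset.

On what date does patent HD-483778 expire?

(a) grant + 15 years → 18 January 2022.
(b) filing + 23 years → 10 July 2025.
Later of the two: 10 July 2025.
Examination Delay Credit: +478 days → 31 October 2026.
Applicant Delay Offset: −315 days → 20 December 2025.

December 20, 2025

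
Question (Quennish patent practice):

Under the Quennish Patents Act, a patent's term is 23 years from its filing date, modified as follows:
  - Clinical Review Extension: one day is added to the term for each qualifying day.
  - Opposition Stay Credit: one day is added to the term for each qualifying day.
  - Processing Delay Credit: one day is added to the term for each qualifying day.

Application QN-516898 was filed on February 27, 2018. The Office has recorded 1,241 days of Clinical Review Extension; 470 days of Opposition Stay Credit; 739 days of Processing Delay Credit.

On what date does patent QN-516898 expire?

Base term: filing date + 23 years → 27 February 2041.
Clinical Review Extension: +1241 days → 22 July 2044.
Opposition Stay Credit: +470 days → 4 November 2045.
Processing Delay Credit: +739 days → 13 November 2047.

2047-11-13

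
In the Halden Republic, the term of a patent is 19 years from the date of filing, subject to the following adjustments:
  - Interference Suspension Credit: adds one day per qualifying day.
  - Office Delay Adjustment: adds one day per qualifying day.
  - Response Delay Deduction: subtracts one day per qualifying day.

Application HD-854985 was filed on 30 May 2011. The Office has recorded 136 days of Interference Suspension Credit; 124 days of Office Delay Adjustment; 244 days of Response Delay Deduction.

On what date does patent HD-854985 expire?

2030-06-15

Base term: filing date + 19 years → 30 May 2030.
Interference Suspension Credit: +136 days → 13 October 2030.
Office Delay Adjustment: +124 days → 14 February 2031.
Response Delay Deduction: −244 days → 15 June 2030.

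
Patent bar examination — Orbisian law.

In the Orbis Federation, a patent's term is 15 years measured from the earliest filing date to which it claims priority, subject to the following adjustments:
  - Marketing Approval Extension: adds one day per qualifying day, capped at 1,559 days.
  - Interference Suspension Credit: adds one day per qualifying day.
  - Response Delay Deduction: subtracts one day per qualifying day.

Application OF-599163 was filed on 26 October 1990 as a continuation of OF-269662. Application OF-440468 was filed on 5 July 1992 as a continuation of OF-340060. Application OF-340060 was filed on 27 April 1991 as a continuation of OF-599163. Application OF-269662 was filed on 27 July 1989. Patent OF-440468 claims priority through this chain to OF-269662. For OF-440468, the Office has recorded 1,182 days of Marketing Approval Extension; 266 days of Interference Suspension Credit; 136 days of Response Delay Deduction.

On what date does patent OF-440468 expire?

2008-02-29

Earliest priority filing: 27 July 1989.
Base term: 27 July 1989 + 15 years → 27 July 2004.
Marketing Approval Extension: 1182 days (within the 1559-day cap) → +1182 days → 22 October 2007.
Interference Suspension Credit: +266 days → 14 July 2008.
Response Delay Deduction: −136 days → 29 February 2008.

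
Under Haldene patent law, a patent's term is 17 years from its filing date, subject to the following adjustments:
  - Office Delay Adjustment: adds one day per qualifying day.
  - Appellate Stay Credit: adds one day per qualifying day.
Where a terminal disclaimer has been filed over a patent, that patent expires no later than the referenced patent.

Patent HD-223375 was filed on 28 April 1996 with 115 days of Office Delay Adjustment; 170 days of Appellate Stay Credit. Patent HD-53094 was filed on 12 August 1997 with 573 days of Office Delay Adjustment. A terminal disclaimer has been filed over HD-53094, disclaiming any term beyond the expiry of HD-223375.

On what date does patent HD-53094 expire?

Natural term of HD-53094:
  Base: filing + 17 years → 12 August 2014.
  Office Delay Adjustment: +573 days → 7 March 2016.
Expiry of referenced patent HD-223375:
  Base: filing + 17 years → 28 April 2013.
  Office Delay Adjustment: +115 days → 21 August 2013.
  Appellate Stay Credit: +170 days → 7 February 2014.
Terminal disclaimer: HD-53094 expires on the earlier of 7 March 2016 and 7 February 2014.

February 7, 2014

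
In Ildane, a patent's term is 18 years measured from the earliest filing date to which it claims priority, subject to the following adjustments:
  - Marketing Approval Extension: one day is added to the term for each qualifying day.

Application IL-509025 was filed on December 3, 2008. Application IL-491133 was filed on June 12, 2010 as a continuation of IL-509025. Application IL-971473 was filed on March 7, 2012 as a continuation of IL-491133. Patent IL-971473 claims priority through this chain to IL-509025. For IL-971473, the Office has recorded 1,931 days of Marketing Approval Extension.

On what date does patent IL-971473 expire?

March 17, 2032

Earliest priority filing: 3 December 2008.
Base term: 3 December 2008 + 18 years → 3 December 2026.
Marketing Approval Extension: +1931 days → 17 March 2032.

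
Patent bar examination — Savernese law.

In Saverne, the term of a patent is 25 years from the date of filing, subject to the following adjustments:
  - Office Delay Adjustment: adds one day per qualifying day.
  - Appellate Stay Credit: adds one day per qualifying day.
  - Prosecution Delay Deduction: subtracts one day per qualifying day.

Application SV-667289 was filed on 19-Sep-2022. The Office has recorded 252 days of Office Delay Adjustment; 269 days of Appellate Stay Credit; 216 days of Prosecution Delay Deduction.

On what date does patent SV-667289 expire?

2048-07-20

Base term: filing date + 25 years → 19 September 2047.
Office Delay Adjustment: +252 days → 28 May 2048.
Appellate Stay Credit: +269 days → 21 February 2049.
Prosecution Delay Deduction: −216 days → 20 July 2048.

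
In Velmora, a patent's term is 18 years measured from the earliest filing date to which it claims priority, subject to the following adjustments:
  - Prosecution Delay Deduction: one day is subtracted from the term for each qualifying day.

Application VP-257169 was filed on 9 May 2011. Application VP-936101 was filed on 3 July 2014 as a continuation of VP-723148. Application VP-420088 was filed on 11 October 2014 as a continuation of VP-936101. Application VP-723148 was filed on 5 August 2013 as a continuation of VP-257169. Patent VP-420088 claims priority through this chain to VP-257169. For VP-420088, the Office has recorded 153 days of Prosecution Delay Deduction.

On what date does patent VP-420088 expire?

December 7, 2028

Earliest priority filing: 9 May 2011.
Base term: 9 May 2011 + 18 years → 9 May 2029.
Prosecution Delay Deduction: −153 days → 7 December 2028.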